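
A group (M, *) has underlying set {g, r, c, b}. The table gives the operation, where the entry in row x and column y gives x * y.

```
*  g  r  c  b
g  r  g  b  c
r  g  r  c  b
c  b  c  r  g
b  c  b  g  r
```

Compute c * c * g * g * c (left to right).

c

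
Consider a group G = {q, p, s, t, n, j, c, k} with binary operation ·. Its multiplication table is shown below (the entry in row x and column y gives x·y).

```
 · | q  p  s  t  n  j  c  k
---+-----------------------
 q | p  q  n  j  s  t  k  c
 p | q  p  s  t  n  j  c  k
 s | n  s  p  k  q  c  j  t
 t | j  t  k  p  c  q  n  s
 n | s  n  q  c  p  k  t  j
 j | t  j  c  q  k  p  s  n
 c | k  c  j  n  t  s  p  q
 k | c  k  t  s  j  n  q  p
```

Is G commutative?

Yes

Check whether the table is symmetric across its main diagonal.
Every entry (row x, col y) equals the entry (row y, col x), so G is abelian.
(In fact G ≅ the elementary abelian group (Z_2)^3.)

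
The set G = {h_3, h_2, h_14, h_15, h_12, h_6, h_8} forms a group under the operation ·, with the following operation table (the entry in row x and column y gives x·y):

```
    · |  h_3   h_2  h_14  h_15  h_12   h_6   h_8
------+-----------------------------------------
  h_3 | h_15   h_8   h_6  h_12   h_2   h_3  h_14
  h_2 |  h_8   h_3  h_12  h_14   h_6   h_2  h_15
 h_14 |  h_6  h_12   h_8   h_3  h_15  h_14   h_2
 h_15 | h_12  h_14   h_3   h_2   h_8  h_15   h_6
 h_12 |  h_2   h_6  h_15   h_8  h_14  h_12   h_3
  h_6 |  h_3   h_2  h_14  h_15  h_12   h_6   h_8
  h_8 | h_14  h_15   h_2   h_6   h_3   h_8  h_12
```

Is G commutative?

Yes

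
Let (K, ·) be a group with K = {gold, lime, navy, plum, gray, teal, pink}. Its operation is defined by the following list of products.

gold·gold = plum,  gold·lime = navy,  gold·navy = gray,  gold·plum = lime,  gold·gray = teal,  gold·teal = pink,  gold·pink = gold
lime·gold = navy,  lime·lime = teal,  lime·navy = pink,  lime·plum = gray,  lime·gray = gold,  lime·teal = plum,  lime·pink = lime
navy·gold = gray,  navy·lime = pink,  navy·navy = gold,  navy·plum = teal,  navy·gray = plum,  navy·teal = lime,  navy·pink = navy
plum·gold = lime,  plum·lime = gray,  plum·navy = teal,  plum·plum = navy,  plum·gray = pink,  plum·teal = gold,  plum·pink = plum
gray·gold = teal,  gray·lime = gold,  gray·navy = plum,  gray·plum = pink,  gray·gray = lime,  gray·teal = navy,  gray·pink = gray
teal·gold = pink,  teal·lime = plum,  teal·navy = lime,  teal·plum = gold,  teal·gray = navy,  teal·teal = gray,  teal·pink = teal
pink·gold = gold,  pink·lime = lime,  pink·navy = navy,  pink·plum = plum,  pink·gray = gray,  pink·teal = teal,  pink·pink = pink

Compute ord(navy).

7

The identity element is pink (its row matches the header).
navy^1 = navy
navy^2 = navy·navy = gold
navy^3 = gold·navy = gray
navy^4 = gray·navy = plum
navy^5 = plum·navy = teal
navy^6 = teal·navy = lime
navy^7 = lime·navy = pink
The first power of navy equal to the identity is navy^7, so ord(navy) = 7.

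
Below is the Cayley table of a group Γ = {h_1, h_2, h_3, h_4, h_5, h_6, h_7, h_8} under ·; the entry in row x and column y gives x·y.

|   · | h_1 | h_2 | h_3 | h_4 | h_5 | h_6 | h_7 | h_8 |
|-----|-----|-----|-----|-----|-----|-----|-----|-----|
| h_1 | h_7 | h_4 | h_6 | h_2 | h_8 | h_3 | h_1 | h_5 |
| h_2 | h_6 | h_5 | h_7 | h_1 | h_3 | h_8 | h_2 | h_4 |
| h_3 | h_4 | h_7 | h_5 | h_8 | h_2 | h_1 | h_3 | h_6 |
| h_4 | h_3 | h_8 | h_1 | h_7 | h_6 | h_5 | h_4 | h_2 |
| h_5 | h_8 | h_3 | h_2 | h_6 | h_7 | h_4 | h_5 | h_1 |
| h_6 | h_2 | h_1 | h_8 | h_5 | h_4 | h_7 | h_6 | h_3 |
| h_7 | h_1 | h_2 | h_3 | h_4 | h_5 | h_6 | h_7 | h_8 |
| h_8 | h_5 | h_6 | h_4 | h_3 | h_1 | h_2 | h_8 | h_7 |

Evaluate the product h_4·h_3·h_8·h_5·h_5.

h_4·h_3 = h_1
h_1·h_8 = h_5
h_5·h_5 = h_7
h_7·h_5 = h_5

h_5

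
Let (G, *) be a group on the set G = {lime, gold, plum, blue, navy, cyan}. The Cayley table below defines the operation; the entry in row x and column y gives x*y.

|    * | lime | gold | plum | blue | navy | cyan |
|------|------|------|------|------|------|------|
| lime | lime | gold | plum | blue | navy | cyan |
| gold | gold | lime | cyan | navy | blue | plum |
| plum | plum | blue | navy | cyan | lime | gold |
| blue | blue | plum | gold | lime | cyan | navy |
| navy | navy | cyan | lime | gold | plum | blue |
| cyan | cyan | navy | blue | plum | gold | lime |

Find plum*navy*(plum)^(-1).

The identity is lime. In row plum, the entry lime sits in column navy, so plum^(-1) = navy.
plum*navy = lime
lime*navy = navy

navy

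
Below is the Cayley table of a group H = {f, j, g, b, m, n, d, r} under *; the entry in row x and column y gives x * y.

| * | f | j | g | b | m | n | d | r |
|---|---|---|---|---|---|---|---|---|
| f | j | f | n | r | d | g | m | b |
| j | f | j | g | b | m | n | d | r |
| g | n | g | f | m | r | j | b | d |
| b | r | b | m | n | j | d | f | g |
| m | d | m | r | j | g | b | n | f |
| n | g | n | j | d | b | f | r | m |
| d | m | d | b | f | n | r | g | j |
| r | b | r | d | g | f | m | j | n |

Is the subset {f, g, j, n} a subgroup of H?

Yes

{f, g, j, n} contains the identity j.
Checking products: every product of two elements of {f, g, j, n} (read from the table) lies in {f, g, j, n}, so the set is closed.
In a finite group, a nonempty closed subset is a subgroup. So {f, g, j, n} ≤ H.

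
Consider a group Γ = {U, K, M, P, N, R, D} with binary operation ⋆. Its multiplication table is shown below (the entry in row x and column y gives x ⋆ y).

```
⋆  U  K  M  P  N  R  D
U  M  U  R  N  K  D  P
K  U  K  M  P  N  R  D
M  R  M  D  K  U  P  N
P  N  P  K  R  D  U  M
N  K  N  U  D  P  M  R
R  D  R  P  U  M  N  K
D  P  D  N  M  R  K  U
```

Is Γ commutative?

Yes

Check whether the table is symmetric across its main diagonal.
Every entry (row x, col y) equals the entry (row y, col x), so Γ is abelian.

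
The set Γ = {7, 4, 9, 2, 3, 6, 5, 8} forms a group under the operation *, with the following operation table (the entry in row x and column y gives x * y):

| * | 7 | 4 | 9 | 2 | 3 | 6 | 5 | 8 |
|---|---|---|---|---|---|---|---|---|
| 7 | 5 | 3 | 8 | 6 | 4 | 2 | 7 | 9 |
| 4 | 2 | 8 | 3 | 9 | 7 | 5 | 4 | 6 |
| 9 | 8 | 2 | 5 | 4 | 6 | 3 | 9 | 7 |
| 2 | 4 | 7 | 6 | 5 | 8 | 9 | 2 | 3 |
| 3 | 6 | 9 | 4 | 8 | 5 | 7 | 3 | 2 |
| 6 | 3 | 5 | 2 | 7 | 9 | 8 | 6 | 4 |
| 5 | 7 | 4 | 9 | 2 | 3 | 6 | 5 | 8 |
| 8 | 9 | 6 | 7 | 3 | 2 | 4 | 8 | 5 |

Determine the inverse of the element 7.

First locate the identity: row 5 matches the header, so 5 is the identity.
Scan row 7 for 5: 7 * 7 = 5. Hence 7^(-1) = 7.

7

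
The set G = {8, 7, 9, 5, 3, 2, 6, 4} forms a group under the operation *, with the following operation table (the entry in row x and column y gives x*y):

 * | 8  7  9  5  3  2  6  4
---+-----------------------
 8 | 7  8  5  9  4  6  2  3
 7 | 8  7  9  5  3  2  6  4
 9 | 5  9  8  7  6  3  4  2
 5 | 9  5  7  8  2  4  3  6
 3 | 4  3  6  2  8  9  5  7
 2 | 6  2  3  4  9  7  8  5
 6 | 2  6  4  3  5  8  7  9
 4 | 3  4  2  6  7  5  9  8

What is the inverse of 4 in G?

First locate the identity: row 7 matches the header, so 7 is the identity.
Scan row 4 for 7: 4*3 = 7. Hence 4^(-1) = 3.
(Structurally, G here is isomorphic to Z_2 x Z_4.)

3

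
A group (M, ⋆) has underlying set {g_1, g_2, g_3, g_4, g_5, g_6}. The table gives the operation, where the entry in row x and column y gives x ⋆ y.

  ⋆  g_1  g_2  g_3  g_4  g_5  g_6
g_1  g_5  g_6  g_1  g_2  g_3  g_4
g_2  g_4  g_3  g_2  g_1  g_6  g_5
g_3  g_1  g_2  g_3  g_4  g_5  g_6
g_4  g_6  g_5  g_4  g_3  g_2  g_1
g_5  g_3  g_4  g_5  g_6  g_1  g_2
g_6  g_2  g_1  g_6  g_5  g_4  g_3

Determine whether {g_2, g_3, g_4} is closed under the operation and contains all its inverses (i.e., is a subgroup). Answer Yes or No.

No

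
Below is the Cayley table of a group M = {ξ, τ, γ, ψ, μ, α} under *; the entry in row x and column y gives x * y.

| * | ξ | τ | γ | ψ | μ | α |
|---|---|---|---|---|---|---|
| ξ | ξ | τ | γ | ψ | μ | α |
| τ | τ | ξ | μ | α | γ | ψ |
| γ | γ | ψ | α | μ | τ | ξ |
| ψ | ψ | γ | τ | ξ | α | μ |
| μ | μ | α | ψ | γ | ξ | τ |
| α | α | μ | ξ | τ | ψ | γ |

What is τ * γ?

Read row τ, column γ: τ * γ = μ.

μ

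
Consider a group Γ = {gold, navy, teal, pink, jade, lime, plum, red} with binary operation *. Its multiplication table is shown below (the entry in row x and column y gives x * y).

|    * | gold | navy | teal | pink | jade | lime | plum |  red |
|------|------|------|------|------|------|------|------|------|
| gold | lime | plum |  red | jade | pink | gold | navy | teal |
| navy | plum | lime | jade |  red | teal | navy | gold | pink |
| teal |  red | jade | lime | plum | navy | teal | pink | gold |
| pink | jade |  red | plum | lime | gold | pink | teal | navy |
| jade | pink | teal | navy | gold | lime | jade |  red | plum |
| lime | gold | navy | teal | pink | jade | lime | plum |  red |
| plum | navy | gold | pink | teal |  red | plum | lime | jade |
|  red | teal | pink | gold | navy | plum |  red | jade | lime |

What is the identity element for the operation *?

The identity e satisfies e * x = x for all x, so its row in the table reproduces the column headers.
Row lime reads: gold, navy, teal, pink, jade, lime, plum, red — exactly the header order. So lime is the identity.

lime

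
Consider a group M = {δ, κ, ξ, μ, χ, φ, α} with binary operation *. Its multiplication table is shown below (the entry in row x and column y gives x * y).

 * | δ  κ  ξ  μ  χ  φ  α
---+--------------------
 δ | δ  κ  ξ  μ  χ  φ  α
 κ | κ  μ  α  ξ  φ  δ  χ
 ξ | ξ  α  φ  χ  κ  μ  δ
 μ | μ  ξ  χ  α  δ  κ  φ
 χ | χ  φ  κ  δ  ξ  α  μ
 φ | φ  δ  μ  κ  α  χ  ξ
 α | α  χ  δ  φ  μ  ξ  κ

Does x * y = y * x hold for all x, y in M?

Check whether the table is symmetric across its main diagonal.
Every entry (row x, col y) equals the entry (row y, col x), so M is abelian.

Yes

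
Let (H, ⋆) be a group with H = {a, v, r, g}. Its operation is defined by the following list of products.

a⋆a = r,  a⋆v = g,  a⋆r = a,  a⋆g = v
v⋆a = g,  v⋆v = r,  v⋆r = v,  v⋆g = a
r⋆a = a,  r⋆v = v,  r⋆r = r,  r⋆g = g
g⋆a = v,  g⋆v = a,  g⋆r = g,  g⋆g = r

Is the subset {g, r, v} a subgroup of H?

v ⋆ g = a, which is not in {g, r, v}.
The subset is not closed under ⋆, so it is not a subgroup.

No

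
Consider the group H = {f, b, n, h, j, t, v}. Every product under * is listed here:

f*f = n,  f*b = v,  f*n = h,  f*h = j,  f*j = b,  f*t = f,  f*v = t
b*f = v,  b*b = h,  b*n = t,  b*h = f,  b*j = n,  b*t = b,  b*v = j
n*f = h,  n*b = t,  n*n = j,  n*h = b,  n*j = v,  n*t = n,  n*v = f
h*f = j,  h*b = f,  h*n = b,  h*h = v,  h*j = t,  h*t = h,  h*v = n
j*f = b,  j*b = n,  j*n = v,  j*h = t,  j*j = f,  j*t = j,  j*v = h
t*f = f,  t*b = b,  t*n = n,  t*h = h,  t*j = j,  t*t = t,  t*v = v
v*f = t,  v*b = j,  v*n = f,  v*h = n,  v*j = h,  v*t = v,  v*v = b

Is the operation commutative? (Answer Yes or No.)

Yes

Check whether the table is symmetric across its main diagonal.
Every entry (row x, col y) equals the entry (row y, col x), so H is abelian.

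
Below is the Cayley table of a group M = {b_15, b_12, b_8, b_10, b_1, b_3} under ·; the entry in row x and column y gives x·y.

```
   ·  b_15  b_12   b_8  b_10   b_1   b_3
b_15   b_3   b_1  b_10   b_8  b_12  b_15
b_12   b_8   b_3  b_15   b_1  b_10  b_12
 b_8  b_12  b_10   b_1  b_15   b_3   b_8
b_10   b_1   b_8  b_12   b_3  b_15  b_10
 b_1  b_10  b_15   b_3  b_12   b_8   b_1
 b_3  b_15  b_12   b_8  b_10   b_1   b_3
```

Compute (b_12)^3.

b_12^1 = b_12
b_12^2 = b_12·b_12 = b_3
b_12^3 = b_3·b_12 = b_12

b_12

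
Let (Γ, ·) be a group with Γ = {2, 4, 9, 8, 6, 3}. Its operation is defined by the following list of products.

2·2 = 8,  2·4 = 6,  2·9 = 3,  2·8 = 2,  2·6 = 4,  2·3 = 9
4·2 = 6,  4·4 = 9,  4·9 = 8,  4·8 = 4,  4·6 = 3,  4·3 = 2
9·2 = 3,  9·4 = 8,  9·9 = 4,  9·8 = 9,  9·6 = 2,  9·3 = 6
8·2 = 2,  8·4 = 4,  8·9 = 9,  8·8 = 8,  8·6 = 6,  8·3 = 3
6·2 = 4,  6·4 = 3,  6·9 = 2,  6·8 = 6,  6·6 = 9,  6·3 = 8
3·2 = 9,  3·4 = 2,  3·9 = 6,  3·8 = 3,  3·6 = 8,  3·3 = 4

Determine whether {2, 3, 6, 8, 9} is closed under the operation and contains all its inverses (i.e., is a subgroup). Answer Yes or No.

3·3 = 4, which is not in {2, 3, 6, 8, 9}.
The subset is not closed under ·, so it is not a subgroup.

No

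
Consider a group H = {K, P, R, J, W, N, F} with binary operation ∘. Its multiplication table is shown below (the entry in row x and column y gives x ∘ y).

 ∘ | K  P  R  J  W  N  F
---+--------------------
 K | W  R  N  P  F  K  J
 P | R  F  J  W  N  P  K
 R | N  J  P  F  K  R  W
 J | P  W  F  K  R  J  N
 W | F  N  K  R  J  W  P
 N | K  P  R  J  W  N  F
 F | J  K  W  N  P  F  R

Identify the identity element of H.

N

The identity e satisfies e ∘ x = x for all x, so its row in the table reproduces the column headers.
Row N reads: K, P, R, J, W, N, F — exactly the header order. So N is the identity.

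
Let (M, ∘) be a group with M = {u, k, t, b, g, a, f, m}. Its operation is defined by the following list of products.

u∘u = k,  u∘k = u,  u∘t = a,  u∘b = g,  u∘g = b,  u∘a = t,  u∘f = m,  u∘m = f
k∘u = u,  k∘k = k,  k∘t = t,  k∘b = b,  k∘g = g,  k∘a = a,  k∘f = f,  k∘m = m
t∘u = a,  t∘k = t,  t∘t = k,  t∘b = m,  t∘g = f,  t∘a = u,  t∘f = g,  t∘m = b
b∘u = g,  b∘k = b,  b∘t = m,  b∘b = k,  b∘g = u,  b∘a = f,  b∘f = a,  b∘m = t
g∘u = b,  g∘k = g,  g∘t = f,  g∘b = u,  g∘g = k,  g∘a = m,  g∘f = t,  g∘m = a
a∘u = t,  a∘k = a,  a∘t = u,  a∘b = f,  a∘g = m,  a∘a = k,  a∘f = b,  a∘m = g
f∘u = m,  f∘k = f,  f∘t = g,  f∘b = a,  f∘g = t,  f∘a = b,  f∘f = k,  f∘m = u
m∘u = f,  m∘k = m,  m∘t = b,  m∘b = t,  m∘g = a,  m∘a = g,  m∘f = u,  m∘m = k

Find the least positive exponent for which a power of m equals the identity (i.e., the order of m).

2

The identity element is k (its row matches the header).
m^1 = m
m^2 = m ∘ m = k
The first power of m equal to the identity is m^2, so ord(m) = 2.
(Structurally, M here is isomorphic to the elementary abelian group (Z_2)^3.)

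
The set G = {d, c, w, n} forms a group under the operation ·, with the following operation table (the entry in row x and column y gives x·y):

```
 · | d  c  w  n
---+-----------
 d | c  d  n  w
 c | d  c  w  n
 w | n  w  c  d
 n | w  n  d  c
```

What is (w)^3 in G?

w

w^1 = w
w^2 = w·w = c
w^3 = c·w = w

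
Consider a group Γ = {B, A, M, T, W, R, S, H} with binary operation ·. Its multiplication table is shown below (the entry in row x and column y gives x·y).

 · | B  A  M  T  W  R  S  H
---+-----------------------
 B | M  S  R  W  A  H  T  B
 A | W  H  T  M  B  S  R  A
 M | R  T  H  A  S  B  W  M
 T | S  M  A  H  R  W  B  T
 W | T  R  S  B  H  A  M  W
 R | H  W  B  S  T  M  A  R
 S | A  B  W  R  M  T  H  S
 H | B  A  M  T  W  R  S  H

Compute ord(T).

2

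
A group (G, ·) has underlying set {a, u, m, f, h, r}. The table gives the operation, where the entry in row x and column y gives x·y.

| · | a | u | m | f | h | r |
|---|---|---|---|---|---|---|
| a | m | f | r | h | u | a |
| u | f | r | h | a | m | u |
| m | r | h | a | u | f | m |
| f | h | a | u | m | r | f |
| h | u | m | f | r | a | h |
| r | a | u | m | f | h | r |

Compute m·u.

h

Read row m, column u: m·u = h.
(Structurally, G here is isomorphic to the cyclic group Z_6.)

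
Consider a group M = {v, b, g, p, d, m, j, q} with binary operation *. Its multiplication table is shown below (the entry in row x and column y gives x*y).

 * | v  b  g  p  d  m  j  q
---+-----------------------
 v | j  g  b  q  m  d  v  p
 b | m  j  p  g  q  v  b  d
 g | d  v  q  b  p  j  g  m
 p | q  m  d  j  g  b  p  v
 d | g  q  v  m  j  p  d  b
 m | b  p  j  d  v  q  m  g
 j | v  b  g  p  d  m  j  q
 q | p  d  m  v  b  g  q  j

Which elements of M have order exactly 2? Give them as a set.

{b, d, p, q, v}

Identity is j. Compute the order of each non-identity element by repeated multiplication:
  v: v → j  (order 2)
  b: b → j  (order 2)
  g: g → q → m → j  (order 4)
  p: p → j  (order 2)
  d: d → j  (order 2)
  m: m → q → g → j  (order 4)
  q: q → j  (order 2)
Elements of order 2: {b, d, p, q, v}.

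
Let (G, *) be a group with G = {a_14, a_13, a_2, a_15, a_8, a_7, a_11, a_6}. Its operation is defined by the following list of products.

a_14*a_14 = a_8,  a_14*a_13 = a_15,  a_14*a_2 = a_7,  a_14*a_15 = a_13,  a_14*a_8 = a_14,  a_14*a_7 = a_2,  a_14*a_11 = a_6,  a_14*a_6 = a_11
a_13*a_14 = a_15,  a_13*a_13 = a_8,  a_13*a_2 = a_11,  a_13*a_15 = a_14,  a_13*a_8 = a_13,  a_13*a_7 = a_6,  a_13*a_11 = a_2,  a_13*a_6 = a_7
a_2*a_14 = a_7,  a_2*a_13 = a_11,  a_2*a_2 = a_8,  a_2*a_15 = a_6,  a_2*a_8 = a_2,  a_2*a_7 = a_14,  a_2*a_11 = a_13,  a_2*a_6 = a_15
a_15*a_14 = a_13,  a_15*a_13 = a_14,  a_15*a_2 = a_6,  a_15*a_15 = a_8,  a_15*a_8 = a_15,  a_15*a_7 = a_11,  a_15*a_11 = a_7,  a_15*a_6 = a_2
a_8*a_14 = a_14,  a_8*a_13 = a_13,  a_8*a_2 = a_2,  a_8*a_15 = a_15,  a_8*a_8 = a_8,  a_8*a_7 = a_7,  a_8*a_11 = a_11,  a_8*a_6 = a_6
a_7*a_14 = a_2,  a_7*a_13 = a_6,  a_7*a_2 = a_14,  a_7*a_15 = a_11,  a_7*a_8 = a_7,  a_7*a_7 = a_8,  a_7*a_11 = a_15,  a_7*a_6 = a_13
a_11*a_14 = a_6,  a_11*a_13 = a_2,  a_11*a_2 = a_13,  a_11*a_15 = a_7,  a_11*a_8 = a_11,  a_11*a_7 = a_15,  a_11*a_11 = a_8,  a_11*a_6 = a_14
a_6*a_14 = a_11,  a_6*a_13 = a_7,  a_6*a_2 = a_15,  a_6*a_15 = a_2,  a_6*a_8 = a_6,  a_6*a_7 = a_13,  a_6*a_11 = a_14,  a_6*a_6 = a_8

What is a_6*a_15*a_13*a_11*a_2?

a_6*a_15 = a_2
a_2*a_13 = a_11
a_11*a_11 = a_8
a_8*a_2 = a_2

a_2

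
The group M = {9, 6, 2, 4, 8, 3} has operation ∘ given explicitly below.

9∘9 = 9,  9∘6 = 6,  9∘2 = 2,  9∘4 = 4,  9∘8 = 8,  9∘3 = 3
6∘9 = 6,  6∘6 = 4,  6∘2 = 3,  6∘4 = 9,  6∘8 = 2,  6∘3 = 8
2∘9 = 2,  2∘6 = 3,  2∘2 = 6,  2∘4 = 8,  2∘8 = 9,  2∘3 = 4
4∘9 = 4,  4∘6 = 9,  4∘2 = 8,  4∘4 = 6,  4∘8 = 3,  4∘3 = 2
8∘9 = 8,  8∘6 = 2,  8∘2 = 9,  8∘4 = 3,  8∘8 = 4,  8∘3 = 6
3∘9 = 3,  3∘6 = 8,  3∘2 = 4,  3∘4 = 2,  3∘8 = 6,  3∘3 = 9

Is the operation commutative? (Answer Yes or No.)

Check whether the table is symmetric across its main diagonal.
Every entry (row x, col y) equals the entry (row y, col x), so M is abelian.
(In fact M ≅ the cyclic group Z_6.)

Yes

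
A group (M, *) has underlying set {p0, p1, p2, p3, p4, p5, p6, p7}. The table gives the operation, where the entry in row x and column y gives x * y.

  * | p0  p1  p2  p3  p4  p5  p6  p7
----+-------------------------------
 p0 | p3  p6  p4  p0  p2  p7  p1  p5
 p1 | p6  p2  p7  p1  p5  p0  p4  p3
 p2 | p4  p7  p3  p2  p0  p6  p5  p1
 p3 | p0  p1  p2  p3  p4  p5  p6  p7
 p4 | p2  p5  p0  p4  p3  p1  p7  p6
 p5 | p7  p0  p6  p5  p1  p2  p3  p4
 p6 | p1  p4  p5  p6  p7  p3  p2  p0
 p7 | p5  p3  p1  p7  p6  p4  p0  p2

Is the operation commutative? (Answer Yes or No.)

Yes

Check whether the table is symmetric across its main diagonal.
Every entry (row x, col y) equals the entry (row y, col x), so M is abelian.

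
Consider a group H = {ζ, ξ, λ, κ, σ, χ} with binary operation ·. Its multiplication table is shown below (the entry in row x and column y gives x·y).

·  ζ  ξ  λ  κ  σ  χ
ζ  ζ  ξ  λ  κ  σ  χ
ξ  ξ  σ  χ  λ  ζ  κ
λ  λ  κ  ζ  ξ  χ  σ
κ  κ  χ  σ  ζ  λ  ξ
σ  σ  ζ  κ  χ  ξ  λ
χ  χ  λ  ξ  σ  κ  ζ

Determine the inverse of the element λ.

λ

First locate the identity: row ζ matches the header, so ζ is the identity.
Scan row λ for ζ: λ·λ = ζ. Hence λ^(-1) = λ.
(Structurally, H here is isomorphic to the symmetric group S_3.)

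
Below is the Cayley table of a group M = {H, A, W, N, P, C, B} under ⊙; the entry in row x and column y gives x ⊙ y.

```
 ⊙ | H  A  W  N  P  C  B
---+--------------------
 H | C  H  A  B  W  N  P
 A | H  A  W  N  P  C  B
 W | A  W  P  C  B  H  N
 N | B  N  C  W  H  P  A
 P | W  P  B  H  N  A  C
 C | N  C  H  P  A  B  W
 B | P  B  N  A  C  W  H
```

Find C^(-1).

First locate the identity: row A matches the header, so A is the identity.
Scan row C for A: C ⊙ P = A. Hence C^(-1) = P.
(Structurally, M here is isomorphic to the cyclic group Z_7.)

P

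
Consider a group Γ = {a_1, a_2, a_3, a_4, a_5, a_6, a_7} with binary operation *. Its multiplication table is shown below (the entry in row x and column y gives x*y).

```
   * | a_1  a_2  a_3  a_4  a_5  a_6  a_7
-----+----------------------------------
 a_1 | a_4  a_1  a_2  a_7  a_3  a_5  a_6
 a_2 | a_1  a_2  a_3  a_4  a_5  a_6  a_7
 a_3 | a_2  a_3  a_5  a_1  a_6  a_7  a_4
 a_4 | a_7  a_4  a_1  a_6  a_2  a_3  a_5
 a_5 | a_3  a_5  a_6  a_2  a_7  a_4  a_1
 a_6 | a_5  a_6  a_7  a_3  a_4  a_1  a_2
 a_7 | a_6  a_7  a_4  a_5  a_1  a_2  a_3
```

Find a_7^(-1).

a_6

First locate the identity: row a_2 matches the header, so a_2 is the identity.
Scan row a_7 for a_2: a_7*a_6 = a_2. Hence a_7^(-1) = a_6.
(Structurally, Γ here is isomorphic to the cyclic group Z_7.)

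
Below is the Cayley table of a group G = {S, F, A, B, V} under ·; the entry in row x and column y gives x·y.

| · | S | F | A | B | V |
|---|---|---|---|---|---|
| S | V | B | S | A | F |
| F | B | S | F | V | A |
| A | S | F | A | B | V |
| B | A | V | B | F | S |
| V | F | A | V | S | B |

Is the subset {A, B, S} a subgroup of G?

S·S = V, which is not in {A, B, S}.
The subset is not closed under ·, so it is not a subgroup.

No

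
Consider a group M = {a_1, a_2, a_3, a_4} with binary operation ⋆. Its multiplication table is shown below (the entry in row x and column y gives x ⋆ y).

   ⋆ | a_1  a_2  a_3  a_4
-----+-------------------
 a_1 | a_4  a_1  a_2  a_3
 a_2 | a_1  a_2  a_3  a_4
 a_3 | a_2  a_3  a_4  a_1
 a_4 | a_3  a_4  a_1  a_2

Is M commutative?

Yes

Check whether the table is symmetric across its main diagonal.
Every entry (row x, col y) equals the entry (row y, col x), so M is abelian.
(In fact M ≅ the cyclic group Z_4.)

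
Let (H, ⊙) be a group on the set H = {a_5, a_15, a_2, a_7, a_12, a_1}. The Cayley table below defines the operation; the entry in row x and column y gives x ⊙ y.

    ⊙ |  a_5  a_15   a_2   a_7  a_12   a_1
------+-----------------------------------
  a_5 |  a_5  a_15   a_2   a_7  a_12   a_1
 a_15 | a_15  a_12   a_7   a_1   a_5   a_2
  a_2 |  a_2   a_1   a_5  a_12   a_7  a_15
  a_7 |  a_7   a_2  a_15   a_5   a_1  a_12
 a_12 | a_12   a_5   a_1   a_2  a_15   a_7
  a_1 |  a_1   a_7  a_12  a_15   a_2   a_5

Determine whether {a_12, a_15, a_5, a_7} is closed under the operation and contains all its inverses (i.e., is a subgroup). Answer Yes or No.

No

a_12 ⊙ a_7 = a_2, which is not in {a_12, a_15, a_5, a_7}.
The subset is not closed under ⊙, so it is not a subgroup.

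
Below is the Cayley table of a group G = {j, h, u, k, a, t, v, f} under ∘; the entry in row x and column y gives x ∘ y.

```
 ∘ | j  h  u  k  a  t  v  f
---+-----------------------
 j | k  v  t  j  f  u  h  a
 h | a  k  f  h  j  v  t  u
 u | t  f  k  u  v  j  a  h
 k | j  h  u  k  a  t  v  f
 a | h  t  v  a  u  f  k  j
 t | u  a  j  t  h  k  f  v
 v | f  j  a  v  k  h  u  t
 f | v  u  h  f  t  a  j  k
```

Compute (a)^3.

a^1 = a
a^2 = a ∘ a = u
a^3 = u ∘ a = v

v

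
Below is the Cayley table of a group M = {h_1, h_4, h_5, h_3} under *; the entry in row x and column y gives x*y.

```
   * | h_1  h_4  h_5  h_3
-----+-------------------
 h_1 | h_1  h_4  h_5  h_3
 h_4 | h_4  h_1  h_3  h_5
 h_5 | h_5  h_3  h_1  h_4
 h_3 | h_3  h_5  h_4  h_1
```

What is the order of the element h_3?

The identity element is h_1 (its row matches the header).
h_3^1 = h_3
h_3^2 = h_3*h_3 = h_1
The first power of h_3 equal to the identity is h_3^2, so ord(h_3) = 2.
(Structurally, M here is isomorphic to the Klein four-group V_4.)

2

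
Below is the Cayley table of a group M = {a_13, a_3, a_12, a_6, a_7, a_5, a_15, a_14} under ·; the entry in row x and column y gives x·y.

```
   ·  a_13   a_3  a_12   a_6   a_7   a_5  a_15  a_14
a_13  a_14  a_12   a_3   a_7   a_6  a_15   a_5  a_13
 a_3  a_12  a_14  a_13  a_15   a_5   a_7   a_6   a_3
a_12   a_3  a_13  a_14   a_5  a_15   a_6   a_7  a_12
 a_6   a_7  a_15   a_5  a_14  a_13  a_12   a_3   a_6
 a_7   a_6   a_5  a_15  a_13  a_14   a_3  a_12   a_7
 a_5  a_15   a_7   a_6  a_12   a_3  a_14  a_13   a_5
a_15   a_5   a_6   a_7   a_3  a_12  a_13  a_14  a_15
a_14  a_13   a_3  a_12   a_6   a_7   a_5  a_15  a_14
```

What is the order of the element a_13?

2

The identity element is a_14 (its row matches the header).
a_13^1 = a_13
a_13^2 = a_13·a_13 = a_14
The first power of a_13 equal to the identity is a_13^2, so ord(a_13) = 2.
(Structurally, M here is isomorphic to the elementary abelian group (Z_2)^3.)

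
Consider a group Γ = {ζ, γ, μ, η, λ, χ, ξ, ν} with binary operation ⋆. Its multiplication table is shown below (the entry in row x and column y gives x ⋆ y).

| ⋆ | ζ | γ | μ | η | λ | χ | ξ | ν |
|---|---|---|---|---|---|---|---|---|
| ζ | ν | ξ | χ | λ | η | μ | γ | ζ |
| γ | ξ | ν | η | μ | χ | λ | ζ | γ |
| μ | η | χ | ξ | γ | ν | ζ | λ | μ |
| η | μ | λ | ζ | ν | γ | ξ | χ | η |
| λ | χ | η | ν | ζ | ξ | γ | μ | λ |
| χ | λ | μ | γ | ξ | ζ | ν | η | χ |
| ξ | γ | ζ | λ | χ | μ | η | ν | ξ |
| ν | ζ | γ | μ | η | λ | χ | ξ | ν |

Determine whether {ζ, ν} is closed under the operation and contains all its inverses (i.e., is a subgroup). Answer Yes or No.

{ζ, ν} contains the identity ν.
Checking products: every product of two elements of {ζ, ν} (read from the table) lies in {ζ, ν}, so the set is closed.
In a finite group, a nonempty closed subset is a subgroup. So {ζ, ν} ≤ Γ.

Yes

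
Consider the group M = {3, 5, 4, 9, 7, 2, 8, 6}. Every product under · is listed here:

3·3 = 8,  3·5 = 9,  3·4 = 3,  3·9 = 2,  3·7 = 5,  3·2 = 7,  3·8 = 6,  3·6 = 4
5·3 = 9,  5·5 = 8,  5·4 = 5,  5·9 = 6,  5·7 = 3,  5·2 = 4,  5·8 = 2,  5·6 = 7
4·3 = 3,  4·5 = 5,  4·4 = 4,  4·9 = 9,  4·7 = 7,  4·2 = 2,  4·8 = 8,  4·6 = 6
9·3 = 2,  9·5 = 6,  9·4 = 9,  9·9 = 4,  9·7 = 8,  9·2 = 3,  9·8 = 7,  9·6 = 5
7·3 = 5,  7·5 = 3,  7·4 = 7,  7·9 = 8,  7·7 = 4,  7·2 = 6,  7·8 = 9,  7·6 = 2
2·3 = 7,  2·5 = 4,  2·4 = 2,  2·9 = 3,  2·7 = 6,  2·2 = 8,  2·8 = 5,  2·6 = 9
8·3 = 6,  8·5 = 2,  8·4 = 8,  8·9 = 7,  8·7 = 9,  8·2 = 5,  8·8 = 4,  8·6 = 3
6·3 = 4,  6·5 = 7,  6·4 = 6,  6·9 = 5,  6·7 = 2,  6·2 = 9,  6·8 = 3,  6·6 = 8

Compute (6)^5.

6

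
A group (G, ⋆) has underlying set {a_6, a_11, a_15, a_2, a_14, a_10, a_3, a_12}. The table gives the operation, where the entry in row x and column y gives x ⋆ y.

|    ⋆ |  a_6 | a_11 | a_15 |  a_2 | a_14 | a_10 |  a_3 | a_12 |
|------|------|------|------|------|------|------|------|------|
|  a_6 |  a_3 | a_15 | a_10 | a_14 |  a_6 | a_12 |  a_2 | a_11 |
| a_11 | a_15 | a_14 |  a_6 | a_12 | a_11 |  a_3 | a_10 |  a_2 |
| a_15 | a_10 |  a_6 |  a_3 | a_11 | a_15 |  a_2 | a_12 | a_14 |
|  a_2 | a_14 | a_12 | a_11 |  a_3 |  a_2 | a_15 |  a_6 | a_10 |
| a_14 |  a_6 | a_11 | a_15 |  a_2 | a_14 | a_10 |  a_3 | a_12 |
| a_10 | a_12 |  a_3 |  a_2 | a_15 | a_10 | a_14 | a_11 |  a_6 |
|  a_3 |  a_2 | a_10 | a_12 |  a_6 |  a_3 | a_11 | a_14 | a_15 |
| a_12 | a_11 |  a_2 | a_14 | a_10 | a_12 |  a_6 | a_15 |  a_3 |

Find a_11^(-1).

a_11

First locate the identity: row a_14 matches the header, so a_14 is the identity.
Scan row a_11 for a_14: a_11 ⋆ a_11 = a_14. Hence a_11^(-1) = a_11.
(Structurally, G here is isomorphic to Z_2 x Z_4.)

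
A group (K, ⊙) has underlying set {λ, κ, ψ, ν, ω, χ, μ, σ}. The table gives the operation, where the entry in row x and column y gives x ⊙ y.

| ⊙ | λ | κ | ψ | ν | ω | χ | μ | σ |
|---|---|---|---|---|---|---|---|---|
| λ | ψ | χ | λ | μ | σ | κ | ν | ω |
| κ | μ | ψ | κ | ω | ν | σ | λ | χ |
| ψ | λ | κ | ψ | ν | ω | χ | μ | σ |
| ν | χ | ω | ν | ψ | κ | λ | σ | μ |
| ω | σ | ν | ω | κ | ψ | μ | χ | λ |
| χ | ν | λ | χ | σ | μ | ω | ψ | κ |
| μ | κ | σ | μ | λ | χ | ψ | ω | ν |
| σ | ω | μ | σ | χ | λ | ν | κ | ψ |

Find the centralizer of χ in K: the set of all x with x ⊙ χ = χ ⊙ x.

{μ, χ, ψ, ω}

Compare row χ with column χ entry by entry.
μ ⊙ χ = ψ = χ ⊙ μ, so μ commutes with χ.
λ ⊙ χ = κ but χ ⊙ λ = ν, so λ does not.
Collecting the elements that commute with χ: C(χ) = {μ, χ, ψ, ω}.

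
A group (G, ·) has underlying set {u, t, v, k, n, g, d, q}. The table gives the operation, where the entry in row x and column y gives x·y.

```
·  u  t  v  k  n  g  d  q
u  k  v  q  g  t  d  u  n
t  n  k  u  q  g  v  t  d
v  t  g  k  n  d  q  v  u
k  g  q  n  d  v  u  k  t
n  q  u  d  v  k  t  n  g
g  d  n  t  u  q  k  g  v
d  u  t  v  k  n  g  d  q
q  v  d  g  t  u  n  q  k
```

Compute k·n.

v

Read row k, column n: k·n = v.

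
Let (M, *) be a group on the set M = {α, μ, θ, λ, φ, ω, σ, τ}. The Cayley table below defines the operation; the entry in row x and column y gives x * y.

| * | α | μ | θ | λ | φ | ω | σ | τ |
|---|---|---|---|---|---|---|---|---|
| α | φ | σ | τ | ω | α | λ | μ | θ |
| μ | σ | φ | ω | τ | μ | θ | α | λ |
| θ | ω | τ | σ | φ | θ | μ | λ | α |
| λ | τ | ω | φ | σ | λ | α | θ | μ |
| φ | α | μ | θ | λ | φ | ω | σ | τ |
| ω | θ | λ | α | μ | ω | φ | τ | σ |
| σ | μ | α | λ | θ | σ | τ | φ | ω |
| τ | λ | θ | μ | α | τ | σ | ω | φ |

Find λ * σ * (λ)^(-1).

The identity is φ. In row λ, the entry φ sits in column θ, so λ^(-1) = θ.
λ * σ = θ
θ * θ = σ
(Structurally, M here is isomorphic to the dihedral group D_4.)

σ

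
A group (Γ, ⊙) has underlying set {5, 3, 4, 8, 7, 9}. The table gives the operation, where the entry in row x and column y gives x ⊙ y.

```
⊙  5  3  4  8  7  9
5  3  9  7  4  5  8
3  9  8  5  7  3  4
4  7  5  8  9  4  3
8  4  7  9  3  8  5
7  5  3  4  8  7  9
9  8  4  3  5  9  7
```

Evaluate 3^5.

8

3^1 = 3
3^2 = 3 ⊙ 3 = 8
3^3 = 8 ⊙ 3 = 7
3^4 = 7 ⊙ 3 = 3
3^5 = 3 ⊙ 3 = 8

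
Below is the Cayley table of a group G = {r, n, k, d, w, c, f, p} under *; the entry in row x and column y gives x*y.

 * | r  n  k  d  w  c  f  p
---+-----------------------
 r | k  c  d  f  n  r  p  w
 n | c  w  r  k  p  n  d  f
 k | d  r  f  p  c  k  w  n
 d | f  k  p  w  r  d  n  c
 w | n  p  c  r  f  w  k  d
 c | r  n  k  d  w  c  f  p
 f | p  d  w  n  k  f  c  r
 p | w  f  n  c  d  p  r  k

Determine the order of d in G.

The identity element is c (its row matches the header).
d^1 = d
d^2 = d*d = w
d^3 = w*d = r
d^4 = r*d = f
d^5 = f*d = n
d^6 = n*d = k
d^7 = k*d = p
d^8 = p*d = c
The first power of d equal to the identity is d^8, so ord(d) = 8.

8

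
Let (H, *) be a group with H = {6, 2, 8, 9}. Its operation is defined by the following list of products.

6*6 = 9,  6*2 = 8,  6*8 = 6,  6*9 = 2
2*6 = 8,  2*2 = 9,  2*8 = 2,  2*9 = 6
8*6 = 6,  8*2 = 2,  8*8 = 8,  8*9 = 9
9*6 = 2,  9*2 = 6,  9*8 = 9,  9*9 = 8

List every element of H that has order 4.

Identity is 8. Compute the order of each non-identity element by repeated multiplication:
  6: 6 → 9 → 2 → 8  (order 4)
  2: 2 → 9 → 6 → 8  (order 4)
  9: 9 → 8  (order 2)
Elements of order 4: {2, 6}.

{2, 6}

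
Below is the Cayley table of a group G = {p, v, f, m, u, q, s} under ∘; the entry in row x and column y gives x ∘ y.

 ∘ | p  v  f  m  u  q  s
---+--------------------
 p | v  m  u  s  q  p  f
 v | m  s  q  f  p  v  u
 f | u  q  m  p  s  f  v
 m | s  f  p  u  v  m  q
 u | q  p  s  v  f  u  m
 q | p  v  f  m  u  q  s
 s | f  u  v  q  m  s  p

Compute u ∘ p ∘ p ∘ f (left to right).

u

u ∘ p = q
q ∘ p = p
p ∘ f = u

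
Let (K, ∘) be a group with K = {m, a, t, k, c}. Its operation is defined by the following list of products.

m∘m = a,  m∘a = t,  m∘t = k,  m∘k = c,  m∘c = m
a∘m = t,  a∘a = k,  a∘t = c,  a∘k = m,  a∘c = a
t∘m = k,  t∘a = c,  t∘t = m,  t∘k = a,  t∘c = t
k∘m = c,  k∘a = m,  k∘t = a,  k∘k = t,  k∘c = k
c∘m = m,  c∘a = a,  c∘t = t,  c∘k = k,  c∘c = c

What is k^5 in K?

c

k^1 = k
k^2 = k ∘ k = t
k^3 = t ∘ k = a
k^4 = a ∘ k = m
k^5 = m ∘ k = c
(Structurally, K here is isomorphic to the cyclic group Z_5.)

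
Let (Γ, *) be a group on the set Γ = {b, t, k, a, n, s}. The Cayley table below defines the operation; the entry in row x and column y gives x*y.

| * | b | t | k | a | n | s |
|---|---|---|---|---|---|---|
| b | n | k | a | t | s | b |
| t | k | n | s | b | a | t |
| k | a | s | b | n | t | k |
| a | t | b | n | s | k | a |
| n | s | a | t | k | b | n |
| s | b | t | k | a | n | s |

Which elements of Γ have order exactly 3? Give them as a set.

{b, n}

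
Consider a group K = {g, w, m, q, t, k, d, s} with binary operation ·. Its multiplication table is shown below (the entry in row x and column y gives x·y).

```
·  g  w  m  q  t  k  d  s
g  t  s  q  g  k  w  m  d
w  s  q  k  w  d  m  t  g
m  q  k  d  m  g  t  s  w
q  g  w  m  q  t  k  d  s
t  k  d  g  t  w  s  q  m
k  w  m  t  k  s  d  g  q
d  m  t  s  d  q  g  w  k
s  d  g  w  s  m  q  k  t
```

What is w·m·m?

w·m = k
k·m = t
(Structurally, K here is isomorphic to the cyclic group Z_8.)

t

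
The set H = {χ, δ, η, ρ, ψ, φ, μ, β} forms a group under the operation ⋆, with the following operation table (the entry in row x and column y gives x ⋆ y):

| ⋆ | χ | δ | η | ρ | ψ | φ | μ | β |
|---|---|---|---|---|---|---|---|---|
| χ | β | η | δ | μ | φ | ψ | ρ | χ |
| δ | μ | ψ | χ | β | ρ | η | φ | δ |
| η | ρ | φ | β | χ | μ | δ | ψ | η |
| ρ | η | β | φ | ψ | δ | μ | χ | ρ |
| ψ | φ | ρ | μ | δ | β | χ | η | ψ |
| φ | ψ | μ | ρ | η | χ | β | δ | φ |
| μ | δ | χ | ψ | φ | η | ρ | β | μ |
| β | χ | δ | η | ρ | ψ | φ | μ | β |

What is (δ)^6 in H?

δ^1 = δ
δ^2 = δ ⋆ δ = ψ
δ^3 = ψ ⋆ δ = ρ
δ^4 = ρ ⋆ δ = β
δ^5 = β ⋆ δ = δ
δ^6 = δ ⋆ δ = ψ
(Structurally, H here is isomorphic to the dihedral group D_4.)

ψ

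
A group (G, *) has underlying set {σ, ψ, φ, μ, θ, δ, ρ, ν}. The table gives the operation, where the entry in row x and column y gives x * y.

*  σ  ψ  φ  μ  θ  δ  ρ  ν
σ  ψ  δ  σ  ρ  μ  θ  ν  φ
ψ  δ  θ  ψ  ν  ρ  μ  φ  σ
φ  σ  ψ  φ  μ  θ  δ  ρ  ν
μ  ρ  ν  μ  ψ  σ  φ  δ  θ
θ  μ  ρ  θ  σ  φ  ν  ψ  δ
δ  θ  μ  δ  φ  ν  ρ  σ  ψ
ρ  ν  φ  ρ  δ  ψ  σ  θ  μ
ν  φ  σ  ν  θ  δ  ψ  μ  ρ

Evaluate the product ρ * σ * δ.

ψ

ρ * σ = ν
ν * δ = ψ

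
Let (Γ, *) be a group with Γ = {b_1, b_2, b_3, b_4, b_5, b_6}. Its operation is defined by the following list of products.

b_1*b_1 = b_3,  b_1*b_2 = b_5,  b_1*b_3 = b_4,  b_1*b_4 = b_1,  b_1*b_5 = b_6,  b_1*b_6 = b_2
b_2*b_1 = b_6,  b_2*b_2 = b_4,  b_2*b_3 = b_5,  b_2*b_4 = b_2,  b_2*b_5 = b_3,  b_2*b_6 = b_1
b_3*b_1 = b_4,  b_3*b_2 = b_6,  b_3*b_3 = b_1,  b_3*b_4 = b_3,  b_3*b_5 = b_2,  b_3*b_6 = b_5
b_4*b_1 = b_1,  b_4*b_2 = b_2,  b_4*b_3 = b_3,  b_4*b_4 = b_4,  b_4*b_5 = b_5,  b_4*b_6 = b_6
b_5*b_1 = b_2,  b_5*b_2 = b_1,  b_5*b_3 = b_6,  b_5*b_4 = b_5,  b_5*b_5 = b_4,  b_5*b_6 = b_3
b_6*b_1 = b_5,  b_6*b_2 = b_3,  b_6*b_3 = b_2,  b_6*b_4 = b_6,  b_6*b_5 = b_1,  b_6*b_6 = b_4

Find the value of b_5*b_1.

Read row b_5, column b_1: b_5*b_1 = b_2.
(Structurally, Γ here is isomorphic to the symmetric group S_3.)

b_2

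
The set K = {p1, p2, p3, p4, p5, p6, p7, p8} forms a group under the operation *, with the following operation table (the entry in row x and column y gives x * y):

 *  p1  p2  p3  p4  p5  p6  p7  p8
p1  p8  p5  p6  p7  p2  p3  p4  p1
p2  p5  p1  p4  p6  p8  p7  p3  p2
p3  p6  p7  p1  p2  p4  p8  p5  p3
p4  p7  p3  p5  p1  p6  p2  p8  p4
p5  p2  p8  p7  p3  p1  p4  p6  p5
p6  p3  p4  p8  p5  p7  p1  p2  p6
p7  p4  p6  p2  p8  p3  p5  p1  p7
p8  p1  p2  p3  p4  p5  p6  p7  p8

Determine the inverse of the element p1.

p1

First locate the identity: row p8 matches the header, so p8 is the identity.
Scan row p1 for p8: p1 * p1 = p8. Hence p1^(-1) = p1.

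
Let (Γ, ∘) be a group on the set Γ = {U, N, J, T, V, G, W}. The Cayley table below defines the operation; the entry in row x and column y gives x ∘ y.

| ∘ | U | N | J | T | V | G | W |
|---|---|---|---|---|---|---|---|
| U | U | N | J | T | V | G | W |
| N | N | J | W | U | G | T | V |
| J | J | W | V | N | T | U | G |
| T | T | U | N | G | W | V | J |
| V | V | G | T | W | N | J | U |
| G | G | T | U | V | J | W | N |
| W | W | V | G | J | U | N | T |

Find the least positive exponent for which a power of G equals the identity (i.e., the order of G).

The identity element is U (its row matches the header).
G^1 = G
G^2 = G ∘ G = W
G^3 = W ∘ G = N
G^4 = N ∘ G = T
G^5 = T ∘ G = V
G^6 = V ∘ G = J
G^7 = J ∘ G = U
The first power of G equal to the identity is G^7, so ord(G) = 7.
(Structurally, Γ here is isomorphic to the cyclic group Z_7.)

7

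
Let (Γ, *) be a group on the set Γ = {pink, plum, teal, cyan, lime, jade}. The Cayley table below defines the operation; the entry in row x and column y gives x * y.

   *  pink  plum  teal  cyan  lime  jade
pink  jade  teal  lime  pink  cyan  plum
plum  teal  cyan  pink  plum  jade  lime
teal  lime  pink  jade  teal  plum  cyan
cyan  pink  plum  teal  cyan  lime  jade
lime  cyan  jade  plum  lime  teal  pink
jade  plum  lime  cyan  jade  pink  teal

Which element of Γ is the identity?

cyan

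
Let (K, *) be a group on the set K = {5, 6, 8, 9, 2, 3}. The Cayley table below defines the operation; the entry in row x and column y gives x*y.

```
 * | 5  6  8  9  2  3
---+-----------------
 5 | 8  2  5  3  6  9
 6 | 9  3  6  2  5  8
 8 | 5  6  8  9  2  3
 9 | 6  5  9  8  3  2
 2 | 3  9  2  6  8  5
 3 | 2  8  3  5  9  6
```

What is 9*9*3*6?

8

9*9 = 8
8*3 = 3
3*6 = 8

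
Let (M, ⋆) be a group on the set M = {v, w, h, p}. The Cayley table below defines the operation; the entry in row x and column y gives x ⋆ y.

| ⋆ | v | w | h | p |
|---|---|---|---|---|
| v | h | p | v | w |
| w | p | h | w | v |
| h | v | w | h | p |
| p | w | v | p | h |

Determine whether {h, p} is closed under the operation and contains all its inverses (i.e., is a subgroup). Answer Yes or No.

{h, p} contains the identity h.
Checking products: every product of two elements of {h, p} (read from the table) lies in {h, p}, so the set is closed.
In a finite group, a nonempty closed subset is a subgroup. So {h, p} ≤ M.

Yes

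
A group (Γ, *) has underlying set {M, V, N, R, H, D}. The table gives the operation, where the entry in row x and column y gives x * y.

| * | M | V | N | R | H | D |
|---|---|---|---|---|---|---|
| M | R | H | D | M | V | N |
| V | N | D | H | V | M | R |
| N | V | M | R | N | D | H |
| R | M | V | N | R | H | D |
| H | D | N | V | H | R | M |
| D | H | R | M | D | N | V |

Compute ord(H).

2

The identity element is R (its row matches the header).
H^1 = H
H^2 = H * H = R
The first power of H equal to the identity is H^2, so ord(H) = 2.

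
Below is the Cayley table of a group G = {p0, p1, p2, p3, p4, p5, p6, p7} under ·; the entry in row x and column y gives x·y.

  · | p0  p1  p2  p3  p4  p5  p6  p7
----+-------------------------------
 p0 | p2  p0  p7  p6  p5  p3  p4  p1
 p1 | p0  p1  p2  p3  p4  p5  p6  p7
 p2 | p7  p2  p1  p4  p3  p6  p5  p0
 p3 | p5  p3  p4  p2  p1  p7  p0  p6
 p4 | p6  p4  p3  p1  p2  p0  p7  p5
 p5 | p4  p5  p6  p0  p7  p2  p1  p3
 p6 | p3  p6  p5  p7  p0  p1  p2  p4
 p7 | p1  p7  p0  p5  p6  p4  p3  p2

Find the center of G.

{p1, p2}

An element z is central iff its row equals its column in the table.
For p4: p4·p5 = p0 ≠ p7 = p5·p4, so p4 ∉ Z.
Checking each element this way leaves Z(G) = {p1, p2}.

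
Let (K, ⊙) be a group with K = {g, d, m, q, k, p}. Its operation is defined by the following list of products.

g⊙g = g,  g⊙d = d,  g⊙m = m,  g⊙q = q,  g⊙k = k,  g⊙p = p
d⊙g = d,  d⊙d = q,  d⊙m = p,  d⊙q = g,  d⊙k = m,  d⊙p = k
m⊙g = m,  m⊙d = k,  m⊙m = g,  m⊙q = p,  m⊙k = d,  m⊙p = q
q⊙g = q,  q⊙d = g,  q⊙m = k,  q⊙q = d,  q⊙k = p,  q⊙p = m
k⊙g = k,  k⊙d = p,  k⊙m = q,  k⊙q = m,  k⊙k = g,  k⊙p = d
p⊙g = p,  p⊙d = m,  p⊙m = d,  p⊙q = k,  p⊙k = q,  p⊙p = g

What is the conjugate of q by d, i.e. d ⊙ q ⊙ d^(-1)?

q

The identity is g. In row d, the entry g sits in column q, so d^(-1) = q.
d ⊙ q = g
g ⊙ q = q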